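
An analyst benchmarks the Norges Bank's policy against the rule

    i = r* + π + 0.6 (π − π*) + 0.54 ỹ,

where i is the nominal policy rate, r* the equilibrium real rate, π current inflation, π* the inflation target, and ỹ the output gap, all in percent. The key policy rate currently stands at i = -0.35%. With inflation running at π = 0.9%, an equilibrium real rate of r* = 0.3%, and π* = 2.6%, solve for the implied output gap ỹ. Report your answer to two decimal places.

0.54 ỹ = -0.35 − 0.3 − 0.9 − 0.6 × (0.9 − 2.6) = -0.53
ỹ = -0.53 / 0.54 = -0.98

-0.98%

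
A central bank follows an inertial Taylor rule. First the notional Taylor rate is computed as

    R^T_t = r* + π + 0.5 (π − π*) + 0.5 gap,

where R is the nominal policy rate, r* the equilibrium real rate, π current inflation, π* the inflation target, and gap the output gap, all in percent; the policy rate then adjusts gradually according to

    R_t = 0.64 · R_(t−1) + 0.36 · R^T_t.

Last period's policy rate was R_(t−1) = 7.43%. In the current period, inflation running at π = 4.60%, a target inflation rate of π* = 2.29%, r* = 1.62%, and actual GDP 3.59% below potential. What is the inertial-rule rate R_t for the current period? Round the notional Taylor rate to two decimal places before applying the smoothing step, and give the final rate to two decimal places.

6.76%

Output 3.59% below potential → gap = -3.59.
R^T_t = 1.62 + 4.60 + 0.5 × (4.60 − 2.29) + 0.5 × (-3.59)
   = 1.62 + 4.6 + 1.155 − 1.795 = 5.58
R_t = 0.64 × 7.43 + 0.36 × 5.58 = 4.7552 + 2.0088 = 6.76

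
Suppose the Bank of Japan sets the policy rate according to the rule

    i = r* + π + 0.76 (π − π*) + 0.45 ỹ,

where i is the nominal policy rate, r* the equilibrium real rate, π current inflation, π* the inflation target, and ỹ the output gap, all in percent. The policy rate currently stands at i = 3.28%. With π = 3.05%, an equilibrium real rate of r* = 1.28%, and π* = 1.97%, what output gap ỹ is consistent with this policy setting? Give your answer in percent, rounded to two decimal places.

-4.16%

0.45 ỹ = 3.28 − 1.28 − 3.05 − 0.76 × (3.05 − 1.97) = -1.8708
ỹ = -1.8708 / 0.45 = -4.16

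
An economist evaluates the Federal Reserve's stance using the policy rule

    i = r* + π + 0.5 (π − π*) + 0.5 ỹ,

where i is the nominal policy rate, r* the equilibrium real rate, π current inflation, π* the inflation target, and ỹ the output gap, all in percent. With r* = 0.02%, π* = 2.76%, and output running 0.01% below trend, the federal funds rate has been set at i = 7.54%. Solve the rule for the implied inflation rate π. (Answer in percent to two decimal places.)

Output 0.01% below potential → ỹ = -0.01.
Collecting π: i = r* + (1 + 0.5) π − 0.5 π* + 0.5 ỹ
1.5 π = 7.54 − 0.02 + 0.5 × 2.76 − 0.5 × (-0.01) = 8.905
π = 8.905 / 1.5 = 5.94

5.94%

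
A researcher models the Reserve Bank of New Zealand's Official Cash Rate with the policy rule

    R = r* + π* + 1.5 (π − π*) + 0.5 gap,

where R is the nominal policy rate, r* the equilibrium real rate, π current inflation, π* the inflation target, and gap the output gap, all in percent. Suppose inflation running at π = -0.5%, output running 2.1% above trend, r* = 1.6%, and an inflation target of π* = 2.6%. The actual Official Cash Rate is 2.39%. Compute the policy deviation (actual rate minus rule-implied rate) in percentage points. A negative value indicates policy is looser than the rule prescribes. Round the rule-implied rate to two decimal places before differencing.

Output 2.1% above potential → gap = 2.1.
R = 1.6 + 2.6 + 1.5 × (-0.5 − 2.6) + 0.5 × 2.1
   = 1.6 + 2.6 − 4.65 + 1.05 = 0.60
Deviation = 2.39 − 0.60 = 1.79 pp.

1.79 pp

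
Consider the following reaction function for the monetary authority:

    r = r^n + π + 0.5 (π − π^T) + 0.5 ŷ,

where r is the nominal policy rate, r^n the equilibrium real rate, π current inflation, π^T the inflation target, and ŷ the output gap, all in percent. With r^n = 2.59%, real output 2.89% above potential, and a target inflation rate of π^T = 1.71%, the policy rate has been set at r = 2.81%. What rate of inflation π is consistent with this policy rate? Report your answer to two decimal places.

-0.25%

Output 2.89% above potential → ŷ = 2.89.
Collecting π: r = r^n + (1 + 0.5) π − 0.5 π^T + 0.5 ŷ
1.5 π = 2.81 − 2.59 + 0.5 × 1.71 − 0.5 × 2.89 = -0.37
π = -0.37 / 1.5 = -0.25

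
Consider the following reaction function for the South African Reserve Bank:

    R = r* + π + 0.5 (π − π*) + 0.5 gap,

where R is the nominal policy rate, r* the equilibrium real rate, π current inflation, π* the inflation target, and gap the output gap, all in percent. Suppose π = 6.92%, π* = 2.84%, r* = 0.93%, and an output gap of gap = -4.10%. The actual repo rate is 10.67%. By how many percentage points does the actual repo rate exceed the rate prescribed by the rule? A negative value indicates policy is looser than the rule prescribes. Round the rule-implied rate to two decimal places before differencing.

R = 0.93 + 6.92 + 0.5 × (6.92 − 2.84) + 0.5 × (-4.10)
   = 0.93 + 6.92 + 2.04 − 2.05 = 7.84
Deviation = 10.67 − 7.84 = 2.83 pp.

2.83 pp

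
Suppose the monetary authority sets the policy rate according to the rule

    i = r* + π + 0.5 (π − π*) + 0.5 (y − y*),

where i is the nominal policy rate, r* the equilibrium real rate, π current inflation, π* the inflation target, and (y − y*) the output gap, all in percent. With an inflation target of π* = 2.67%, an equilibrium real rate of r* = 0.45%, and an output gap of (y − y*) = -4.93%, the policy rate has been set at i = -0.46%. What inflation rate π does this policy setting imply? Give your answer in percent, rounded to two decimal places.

Collecting π: i = r* + (1 + 0.5) π − 0.5 π* + 0.5 (y − y*)
1.5 π = -0.46 − 0.45 + 0.5 × 2.67 − 0.5 × (-4.93) = 2.89
π = 2.89 / 1.5 = 1.93

1.93%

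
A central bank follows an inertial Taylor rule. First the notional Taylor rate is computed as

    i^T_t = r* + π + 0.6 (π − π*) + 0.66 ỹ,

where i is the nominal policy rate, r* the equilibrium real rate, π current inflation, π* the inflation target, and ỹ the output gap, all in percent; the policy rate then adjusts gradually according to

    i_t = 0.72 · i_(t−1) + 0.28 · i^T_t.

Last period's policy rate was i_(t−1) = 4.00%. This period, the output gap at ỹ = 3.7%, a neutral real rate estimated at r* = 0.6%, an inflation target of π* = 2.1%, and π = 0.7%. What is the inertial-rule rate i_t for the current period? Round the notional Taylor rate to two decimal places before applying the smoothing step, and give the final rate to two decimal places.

3.69%

i^T_t = 0.6 + 0.7 + 0.6 × (0.7 − 2.1) + 0.66 × 3.7
   = 0.6 + 0.7 − 0.84 + 2.442 = 2.90
i_t = 0.72 × 4.00 + 0.28 × 2.90 = 2.88 + 0.812 = 3.69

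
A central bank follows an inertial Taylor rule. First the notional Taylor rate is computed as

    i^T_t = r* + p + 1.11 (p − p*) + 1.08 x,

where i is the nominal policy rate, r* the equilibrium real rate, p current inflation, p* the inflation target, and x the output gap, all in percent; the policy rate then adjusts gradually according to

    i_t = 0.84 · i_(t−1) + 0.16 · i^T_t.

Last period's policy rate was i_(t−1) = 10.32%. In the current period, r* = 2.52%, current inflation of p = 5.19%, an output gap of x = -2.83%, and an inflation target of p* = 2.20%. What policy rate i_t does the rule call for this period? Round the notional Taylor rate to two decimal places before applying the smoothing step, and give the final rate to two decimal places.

i^T_t = 2.52 + 5.19 + 1.11 × (5.19 − 2.20) + 1.08 × (-2.83)
   = 2.52 + 5.19 + 3.3189 − 3.0564 = 7.97
i_t = 0.84 × 10.32 + 0.16 × 7.97 = 8.6688 + 1.2752 = 9.94

9.94%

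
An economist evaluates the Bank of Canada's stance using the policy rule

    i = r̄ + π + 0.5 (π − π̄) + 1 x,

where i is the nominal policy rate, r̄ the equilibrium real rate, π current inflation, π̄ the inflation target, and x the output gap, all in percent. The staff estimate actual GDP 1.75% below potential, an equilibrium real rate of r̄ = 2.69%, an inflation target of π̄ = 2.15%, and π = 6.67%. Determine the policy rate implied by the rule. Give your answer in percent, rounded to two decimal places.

Output 1.75% below potential → x = -1.75.
i = 2.69 + 6.67 + 0.5 × (6.67 − 2.15) + 1 × (-1.75)
   = 2.69 + 6.67 + 2.26 − 1.75 = 9.87

9.87%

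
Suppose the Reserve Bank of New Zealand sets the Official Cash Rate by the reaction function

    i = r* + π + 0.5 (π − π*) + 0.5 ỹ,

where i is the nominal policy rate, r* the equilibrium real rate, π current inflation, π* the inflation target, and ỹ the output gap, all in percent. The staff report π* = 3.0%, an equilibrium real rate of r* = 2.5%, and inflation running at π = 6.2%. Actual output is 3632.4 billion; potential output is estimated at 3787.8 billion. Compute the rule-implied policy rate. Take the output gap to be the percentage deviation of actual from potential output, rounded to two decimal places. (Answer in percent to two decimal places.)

Output gap = 100 × (3632.4 − 3787.8) / 3787.8 = -4.10%.
i = 2.50 + 6.20 + 0.5 × (6.20 − 3.00) + 0.5 × (-4.10)
   = 2.50 + 6.2 + 1.6 − 2.05 = 8.25

8.25%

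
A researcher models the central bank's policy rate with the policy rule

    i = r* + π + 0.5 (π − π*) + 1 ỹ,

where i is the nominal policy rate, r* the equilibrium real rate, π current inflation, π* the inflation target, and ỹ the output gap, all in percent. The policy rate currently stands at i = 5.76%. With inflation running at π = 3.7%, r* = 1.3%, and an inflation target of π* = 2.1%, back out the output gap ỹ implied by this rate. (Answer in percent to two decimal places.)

1 ỹ = 5.76 − 1.3 − 3.7 − 0.5 × (3.7 − 2.1) = -0.04
ỹ = -0.04 / 1 = -0.04

-0.04%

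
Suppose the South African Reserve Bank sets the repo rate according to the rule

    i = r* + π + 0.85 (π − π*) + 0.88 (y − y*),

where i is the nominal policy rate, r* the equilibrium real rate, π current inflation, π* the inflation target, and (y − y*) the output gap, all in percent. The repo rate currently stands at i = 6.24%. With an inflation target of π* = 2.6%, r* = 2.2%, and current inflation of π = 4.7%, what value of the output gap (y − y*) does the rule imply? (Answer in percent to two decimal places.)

-2.78%

0.88 (y − y*) = 6.24 − 2.2 − 4.7 − 0.85 × (4.7 − 2.6) = -2.445
(y − y*) = -2.445 / 0.88 = -2.78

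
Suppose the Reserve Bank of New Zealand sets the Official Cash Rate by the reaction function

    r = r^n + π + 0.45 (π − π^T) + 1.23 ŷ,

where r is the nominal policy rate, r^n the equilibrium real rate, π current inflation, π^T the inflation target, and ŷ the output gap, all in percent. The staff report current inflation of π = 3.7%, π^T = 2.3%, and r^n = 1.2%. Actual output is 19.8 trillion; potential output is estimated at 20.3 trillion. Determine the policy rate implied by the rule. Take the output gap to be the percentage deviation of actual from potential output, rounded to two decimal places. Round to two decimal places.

2.50%

Output gap = 100 × (19.8 − 20.3) / 20.3 = -2.46%.
r = 1.20 + 3.70 + 0.45 × (3.70 − 2.30) + 1.23 × (-2.46)
   = 1.20 + 3.7 + 0.63 − 3.0258 = 2.50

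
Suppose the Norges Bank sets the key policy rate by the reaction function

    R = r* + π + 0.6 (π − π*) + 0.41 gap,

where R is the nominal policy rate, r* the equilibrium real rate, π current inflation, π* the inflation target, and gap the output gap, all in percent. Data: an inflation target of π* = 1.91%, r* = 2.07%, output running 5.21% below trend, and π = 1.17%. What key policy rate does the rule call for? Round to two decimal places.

Output 5.21% below potential → gap = -5.21.
R = 2.07 + 1.17 + 0.6 × (1.17 − 1.91) + 0.41 × (-5.21)
   = 2.07 + 1.17 − 0.444 − 2.1361 = 0.66

0.66%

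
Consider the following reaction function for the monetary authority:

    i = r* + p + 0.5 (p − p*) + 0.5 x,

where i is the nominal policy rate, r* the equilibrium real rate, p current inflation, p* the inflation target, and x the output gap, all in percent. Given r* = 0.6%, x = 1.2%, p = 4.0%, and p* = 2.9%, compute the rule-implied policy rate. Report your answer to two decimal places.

5.75%

i = 0.6 + 4.0 + 0.5 × (4.0 − 2.9) + 0.5 × 1.2
   = 0.6 + 4 + 0.55 + 0.6 = 5.75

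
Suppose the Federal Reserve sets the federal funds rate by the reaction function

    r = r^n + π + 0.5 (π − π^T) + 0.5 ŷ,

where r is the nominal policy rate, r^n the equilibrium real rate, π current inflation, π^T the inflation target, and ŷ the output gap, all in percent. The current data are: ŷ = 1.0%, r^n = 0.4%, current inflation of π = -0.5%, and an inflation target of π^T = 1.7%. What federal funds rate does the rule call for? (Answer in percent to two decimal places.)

-0.70%

r = 0.4 + (-0.5) + 0.5 × (-0.5 − 1.7) + 0.5 × 1.0
   = 0.4 − 0.5 − 1.1 + 0.5 = -0.70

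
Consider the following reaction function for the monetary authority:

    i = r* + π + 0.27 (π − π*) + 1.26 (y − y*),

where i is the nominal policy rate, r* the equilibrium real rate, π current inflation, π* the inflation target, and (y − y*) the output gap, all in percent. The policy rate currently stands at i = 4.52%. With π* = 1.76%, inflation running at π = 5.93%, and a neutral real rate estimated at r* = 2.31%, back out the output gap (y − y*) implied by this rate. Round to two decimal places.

-3.85%

1.26 (y − y*) = 4.52 − 2.31 − 5.93 − 0.27 × (5.93 − 1.76) = -4.8459
(y − y*) = -4.8459 / 1.26 = -3.85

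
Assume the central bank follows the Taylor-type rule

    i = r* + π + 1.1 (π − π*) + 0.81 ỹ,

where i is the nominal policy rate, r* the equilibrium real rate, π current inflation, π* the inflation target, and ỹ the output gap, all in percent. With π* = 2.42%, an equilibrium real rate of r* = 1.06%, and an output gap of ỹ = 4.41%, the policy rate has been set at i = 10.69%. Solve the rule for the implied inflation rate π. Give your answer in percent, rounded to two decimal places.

4.15%

Collecting π: i = r* + (1 + 1.1) π − 1.1 π* + 0.81 ỹ
2.1 π = 10.69 − 1.06 + 1.1 × 2.42 − 0.81 × 4.41 = 8.7199
π = 8.7199 / 2.1 = 4.15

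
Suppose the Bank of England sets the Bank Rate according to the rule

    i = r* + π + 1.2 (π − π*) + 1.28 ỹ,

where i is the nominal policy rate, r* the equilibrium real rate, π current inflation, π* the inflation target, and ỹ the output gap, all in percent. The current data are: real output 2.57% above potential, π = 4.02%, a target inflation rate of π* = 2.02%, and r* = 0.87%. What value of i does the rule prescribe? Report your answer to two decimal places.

10.58%

Output 2.57% above potential → ỹ = 2.57.
i = 0.87 + 4.02 + 1.2 × (4.02 − 2.02) + 1.28 × 2.57
   = 0.87 + 4.02 + 2.4 + 3.2896 = 10.58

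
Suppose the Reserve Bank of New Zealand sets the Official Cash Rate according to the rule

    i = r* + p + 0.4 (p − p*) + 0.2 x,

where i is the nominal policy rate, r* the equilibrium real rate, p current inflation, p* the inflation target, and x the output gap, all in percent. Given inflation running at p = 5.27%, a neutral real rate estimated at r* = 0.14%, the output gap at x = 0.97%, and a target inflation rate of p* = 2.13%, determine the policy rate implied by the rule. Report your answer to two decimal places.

6.86%

i = 0.14 + 5.27 + 0.4 × (5.27 − 2.13) + 0.2 × 0.97
   = 0.14 + 5.27 + 1.256 + 0.194 = 6.86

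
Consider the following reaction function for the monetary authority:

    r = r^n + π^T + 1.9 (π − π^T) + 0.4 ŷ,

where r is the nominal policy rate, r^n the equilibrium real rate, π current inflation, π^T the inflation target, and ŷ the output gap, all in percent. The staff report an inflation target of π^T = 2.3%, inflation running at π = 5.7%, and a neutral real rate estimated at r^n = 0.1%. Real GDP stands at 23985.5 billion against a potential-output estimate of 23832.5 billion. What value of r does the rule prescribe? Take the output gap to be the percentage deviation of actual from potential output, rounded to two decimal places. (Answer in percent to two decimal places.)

Output gap = 100 × (23985.5 − 23832.5) / 23832.5 = 0.64%.
r = 0.10 + 2.30 + 1.9 × (5.70 − 2.30) + 0.4 × 0.64
   = 0.10 + 2.3 + 6.46 + 0.256 = 9.12

9.12%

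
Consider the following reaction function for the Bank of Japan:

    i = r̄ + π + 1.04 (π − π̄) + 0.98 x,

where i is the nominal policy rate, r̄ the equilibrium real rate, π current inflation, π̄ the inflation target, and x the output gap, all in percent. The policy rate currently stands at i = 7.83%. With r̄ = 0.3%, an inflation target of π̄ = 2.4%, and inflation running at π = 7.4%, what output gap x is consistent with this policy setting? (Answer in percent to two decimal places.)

0.98 x = 7.83 − 0.3 − 7.4 − 1.04 × (7.4 − 2.4) = -5.07
x = -5.07 / 0.98 = -5.17

-5.17%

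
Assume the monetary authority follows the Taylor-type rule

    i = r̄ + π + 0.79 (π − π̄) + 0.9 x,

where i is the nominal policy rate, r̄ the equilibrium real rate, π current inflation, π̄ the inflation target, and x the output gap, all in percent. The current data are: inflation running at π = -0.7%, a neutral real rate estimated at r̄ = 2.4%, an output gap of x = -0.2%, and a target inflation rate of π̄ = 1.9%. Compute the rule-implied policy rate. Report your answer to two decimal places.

-0.53%

i = 2.4 + (-0.7) + 0.79 × (-0.7 − 1.9) + 0.9 × (-0.2)
   = 2.4 − 0.7 − 2.054 − 0.18 = -0.53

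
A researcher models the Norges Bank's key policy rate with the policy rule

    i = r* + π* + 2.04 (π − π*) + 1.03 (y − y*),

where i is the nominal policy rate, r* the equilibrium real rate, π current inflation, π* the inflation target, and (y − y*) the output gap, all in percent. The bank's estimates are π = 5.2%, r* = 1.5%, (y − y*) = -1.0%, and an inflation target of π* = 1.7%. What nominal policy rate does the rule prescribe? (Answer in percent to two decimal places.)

9.31%

i = 1.5 + 1.7 + 2.04 × (5.2 − 1.7) + 1.03 × (-1.0)
   = 1.5 + 1.7 + 7.14 − 1.03 = 9.31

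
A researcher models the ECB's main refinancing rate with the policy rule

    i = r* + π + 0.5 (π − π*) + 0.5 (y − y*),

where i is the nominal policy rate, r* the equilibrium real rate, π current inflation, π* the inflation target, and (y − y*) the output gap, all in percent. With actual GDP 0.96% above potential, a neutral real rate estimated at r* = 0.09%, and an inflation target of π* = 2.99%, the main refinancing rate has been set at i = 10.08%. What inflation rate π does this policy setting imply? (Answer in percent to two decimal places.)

7.34%

Output 0.96% above potential → (y − y*) = 0.96.
Collecting π: i = r* + (1 + 0.5) π − 0.5 π* + 0.5 (y − y*)
1.5 π = 10.08 − 0.09 + 0.5 × 2.99 − 0.5 × 0.96 = 11.005
π = 11.005 / 1.5 = 7.34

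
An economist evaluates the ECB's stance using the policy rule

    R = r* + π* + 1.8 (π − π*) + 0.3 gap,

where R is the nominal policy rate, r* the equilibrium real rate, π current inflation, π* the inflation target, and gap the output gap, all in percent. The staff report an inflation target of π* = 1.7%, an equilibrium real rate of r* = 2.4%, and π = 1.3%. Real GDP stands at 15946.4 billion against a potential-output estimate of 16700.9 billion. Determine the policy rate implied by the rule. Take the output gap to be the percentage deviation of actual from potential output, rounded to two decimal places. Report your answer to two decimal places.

Output gap = 100 × (15946.4 − 16700.9) / 16700.9 = -4.52%.
R = 2.40 + 1.70 + 1.8 × (1.30 − 1.70) + 0.3 × (-4.52)
   = 2.40 + 1.7 − 0.72 − 1.356 = 2.02

2.02%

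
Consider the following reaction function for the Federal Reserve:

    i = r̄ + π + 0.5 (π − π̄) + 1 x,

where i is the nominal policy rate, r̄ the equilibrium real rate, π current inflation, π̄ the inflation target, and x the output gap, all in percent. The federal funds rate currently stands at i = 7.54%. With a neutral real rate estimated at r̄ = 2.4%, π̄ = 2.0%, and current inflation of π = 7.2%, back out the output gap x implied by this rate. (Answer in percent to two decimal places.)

-4.66%

1 x = 7.54 − 2.4 − 7.2 − 0.5 × (7.2 − 2.0) = -4.66
x = -4.66 / 1 = -4.66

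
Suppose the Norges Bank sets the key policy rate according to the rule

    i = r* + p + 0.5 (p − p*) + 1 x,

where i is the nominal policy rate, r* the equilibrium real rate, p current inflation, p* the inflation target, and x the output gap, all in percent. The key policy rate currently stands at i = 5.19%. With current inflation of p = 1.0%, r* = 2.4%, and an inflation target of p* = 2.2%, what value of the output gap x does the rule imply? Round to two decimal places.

1 x = 5.19 − 2.4 − 1.0 − 0.5 × (1.0 − 2.2) = 2.39
x = 2.39 / 1 = 2.39

2.39%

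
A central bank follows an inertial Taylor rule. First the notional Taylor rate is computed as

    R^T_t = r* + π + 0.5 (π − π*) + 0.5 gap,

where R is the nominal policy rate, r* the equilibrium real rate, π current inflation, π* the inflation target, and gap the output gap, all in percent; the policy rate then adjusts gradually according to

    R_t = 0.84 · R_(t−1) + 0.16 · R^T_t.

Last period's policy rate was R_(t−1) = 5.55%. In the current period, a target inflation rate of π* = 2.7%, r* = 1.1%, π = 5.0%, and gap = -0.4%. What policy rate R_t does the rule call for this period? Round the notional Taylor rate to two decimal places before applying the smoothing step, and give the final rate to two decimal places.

R^T_t = 1.1 + 5.0 + 0.5 × (5.0 − 2.7) + 0.5 × (-0.4)
   = 1.1 + 5 + 1.15 − 0.2 = 7.05
R_t = 0.84 × 5.55 + 0.16 × 7.05 = 4.662 + 1.128 = 5.79

5.79%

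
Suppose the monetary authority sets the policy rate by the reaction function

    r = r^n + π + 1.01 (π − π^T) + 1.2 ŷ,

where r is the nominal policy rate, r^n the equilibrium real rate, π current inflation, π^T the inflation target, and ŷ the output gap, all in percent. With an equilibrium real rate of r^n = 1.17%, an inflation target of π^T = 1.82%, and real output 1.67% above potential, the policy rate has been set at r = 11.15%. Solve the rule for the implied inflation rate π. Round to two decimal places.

4.88%

Output 1.67% above potential → ŷ = 1.67.
Collecting π: r = r^n + (1 + 1.01) π − 1.01 π^T + 1.2 ŷ
2.01 π = 11.15 − 1.17 + 1.01 × 1.82 − 1.2 × 1.67 = 9.8142
π = 9.8142 / 2.01 = 4.88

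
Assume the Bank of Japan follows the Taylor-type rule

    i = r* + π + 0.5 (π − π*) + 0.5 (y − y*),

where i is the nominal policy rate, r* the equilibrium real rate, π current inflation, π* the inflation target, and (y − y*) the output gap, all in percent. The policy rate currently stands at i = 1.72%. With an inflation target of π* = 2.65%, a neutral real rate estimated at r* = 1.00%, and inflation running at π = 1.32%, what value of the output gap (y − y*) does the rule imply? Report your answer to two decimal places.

0.13%

0.5 (y − y*) = 1.72 − 1.00 − 1.32 − 0.5 × (1.32 − 2.65) = 0.065
(y − y*) = 0.065 / 0.5 = 0.13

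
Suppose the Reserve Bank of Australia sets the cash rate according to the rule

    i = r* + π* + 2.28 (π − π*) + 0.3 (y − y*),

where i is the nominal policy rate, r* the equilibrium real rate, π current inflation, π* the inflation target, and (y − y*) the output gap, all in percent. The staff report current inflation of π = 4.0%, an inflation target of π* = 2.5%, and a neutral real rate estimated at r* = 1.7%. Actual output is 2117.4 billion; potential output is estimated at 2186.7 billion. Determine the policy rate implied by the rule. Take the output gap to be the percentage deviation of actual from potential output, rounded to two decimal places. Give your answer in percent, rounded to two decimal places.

6.67%

Output gap = 100 × (2117.4 − 2186.7) / 2186.7 = -3.17%.
i = 1.70 + 2.50 + 2.28 × (4.00 − 2.50) + 0.3 × (-3.17)
   = 1.70 + 2.5 + 3.42 − 0.951 = 6.67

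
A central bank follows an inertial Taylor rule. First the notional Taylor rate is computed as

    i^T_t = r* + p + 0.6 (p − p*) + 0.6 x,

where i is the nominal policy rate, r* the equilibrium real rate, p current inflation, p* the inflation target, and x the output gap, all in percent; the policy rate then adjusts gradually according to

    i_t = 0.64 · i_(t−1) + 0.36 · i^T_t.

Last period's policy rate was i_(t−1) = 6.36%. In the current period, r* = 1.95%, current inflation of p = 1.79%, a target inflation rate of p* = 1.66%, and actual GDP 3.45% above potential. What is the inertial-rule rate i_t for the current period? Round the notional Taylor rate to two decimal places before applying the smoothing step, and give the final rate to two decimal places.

Output 3.45% above potential → x = 3.45.
i^T_t = 1.95 + 1.79 + 0.6 × (1.79 − 1.66) + 0.6 × 3.45
   = 1.95 + 1.79 + 0.078 + 2.07 = 5.89
i_t = 0.64 × 6.36 + 0.36 × 5.89 = 4.0704 + 2.1204 = 6.19

6.19%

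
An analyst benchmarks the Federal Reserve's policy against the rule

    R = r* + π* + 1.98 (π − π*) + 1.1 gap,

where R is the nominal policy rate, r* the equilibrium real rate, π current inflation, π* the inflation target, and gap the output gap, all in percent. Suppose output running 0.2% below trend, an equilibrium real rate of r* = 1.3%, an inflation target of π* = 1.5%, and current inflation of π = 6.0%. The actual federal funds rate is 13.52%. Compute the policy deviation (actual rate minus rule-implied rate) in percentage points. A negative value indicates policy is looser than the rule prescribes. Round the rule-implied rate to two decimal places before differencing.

Output 0.2% below potential → gap = -0.2.
R = 1.3 + 1.5 + 1.98 × (6.0 − 1.5) + 1.1 × (-0.2)
   = 1.3 + 1.5 + 8.91 − 0.22 = 11.49
Deviation = 13.52 − 11.49 = 2.03 pp.

2.03 pp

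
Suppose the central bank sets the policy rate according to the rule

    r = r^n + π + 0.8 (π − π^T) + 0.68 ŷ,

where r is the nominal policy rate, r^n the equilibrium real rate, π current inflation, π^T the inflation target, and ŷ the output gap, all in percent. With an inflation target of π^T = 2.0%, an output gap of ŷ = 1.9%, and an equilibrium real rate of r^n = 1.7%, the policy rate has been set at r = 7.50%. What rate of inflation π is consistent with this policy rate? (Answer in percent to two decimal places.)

Collecting π: r = r^n + (1 + 0.8) π − 0.8 π^T + 0.68 ŷ
1.8 π = 7.50 − 1.7 + 0.8 × 2.0 − 0.68 × 1.9 = 6.108
π = 6.108 / 1.8 = 3.39

3.39%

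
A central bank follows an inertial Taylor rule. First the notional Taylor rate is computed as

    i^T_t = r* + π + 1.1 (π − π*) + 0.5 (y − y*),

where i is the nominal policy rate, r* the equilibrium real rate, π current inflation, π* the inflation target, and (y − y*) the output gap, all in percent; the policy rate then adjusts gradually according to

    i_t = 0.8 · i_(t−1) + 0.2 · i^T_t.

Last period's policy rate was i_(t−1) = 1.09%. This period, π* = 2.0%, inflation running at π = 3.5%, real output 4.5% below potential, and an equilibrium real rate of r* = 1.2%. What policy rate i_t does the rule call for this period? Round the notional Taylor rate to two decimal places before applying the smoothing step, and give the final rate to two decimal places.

Output 4.5% below potential → (y − y*) = -4.5.
i^T_t = 1.2 + 3.5 + 1.1 × (3.5 − 2.0) + 0.5 × (-4.5)
   = 1.2 + 3.5 + 1.65 − 2.25 = 4.10
i_t = 0.8 × 1.09 + 0.2 × 4.10 = 0.872 + 0.82 = 1.69

1.69%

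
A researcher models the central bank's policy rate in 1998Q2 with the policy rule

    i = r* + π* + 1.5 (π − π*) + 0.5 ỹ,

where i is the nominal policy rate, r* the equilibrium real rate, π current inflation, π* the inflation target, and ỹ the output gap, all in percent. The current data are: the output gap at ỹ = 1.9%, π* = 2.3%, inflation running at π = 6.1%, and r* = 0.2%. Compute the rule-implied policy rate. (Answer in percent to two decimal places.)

9.15%

i = 0.2 + 2.3 + 1.5 × (6.1 − 2.3) + 0.5 × 1.9
   = 0.2 + 2.3 + 5.7 + 0.95 = 9.15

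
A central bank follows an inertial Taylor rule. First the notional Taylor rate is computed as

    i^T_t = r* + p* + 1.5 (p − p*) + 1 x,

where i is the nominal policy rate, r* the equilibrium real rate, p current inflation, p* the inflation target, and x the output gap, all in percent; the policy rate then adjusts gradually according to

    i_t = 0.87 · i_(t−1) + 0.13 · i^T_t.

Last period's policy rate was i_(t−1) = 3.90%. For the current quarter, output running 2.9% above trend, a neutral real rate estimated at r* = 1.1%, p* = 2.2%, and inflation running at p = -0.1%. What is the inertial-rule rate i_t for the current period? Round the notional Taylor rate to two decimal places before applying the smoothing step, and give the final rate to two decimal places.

3.75%

Output 2.9% above potential → x = 2.9.
i^T_t = 1.1 + 2.2 + 1.5 × (-0.1 − 2.2) + 1 × 2.9
   = 1.1 + 2.2 − 3.45 + 2.9 = 2.75
i_t = 0.87 × 3.90 + 0.13 × 2.75 = 3.393 + 0.3575 = 3.75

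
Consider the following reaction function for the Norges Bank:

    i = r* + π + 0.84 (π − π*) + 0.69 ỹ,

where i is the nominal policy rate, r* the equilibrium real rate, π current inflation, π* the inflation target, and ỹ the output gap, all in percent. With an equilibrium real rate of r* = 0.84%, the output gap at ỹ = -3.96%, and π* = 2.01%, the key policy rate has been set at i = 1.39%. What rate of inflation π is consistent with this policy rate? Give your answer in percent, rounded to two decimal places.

Collecting π: i = r* + (1 + 0.84) π − 0.84 π* + 0.69 ỹ
1.84 π = 1.39 − 0.84 + 0.84 × 2.01 − 0.69 × (-3.96) = 4.9708
π = 4.9708 / 1.84 = 2.70

2.70%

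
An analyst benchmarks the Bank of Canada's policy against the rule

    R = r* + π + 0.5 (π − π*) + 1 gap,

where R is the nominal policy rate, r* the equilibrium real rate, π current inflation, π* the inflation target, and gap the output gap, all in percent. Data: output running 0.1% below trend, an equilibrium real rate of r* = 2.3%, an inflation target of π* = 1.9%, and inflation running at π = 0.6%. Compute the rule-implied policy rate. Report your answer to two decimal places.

2.15%

Output 0.1% below potential → gap = -0.1.
R = 2.3 + 0.6 + 0.5 × (0.6 − 1.9) + 1 × (-0.1)
   = 2.3 + 0.6 − 0.65 − 0.1 = 2.15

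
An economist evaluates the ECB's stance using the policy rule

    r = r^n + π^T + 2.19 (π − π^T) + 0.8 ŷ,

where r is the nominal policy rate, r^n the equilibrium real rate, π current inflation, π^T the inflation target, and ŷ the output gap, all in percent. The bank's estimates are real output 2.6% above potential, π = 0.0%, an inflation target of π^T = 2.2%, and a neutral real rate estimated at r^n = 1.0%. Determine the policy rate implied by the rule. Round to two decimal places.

0.46%

Output 2.6% above potential → ŷ = 2.6.
r = 1.0 + 2.2 + 2.19 × (0.0 − 2.2) + 0.8 × 2.6
   = 1.0 + 2.2 − 4.818 + 2.08 = 0.46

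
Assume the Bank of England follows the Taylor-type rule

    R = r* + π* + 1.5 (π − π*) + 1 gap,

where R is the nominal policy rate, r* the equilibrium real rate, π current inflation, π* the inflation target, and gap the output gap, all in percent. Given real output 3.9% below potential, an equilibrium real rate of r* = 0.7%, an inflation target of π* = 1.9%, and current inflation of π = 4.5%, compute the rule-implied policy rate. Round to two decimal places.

Output 3.9% below potential → gap = -3.9.
R = 0.7 + 1.9 + 1.5 × (4.5 − 1.9) + 1 × (-3.9)
   = 0.7 + 1.9 + 3.9 − 3.9 = 2.60

2.60%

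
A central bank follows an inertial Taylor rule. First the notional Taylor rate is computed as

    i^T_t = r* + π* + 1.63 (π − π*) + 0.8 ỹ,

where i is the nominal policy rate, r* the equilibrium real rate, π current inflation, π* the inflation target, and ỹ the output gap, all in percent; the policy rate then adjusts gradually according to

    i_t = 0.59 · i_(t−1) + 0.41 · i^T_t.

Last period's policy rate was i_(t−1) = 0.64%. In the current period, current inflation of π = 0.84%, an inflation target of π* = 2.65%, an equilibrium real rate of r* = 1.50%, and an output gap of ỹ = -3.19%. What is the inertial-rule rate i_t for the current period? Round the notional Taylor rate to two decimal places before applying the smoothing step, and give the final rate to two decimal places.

-0.18%

i^T_t = 1.50 + 2.65 + 1.63 × (0.84 − 2.65) + 0.8 × (-3.19)
   = 1.50 + 2.65 − 2.9503 − 2.552 = -1.35
i_t = 0.59 × 0.64 + 0.41 × (-1.35) = 0.3776 − 0.5535 = -0.18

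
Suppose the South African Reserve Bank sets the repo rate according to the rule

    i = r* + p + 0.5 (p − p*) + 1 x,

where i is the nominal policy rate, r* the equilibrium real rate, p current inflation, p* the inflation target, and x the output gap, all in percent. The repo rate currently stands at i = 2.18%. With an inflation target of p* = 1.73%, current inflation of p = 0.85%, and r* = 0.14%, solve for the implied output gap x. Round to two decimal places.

1 x = 2.18 − 0.14 − 0.85 − 0.5 × (0.85 − 1.73) = 1.63
x = 1.63 / 1 = 1.63

1.63%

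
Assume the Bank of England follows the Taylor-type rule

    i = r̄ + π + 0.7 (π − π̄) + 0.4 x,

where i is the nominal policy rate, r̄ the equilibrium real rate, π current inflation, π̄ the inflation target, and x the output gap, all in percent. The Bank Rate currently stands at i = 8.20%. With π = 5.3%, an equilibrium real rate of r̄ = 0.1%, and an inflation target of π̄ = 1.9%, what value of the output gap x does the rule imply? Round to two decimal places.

1.05%

0.4 x = 8.20 − 0.1 − 5.3 − 0.7 × (5.3 − 1.9) = 0.42
x = 0.42 / 0.4 = 1.05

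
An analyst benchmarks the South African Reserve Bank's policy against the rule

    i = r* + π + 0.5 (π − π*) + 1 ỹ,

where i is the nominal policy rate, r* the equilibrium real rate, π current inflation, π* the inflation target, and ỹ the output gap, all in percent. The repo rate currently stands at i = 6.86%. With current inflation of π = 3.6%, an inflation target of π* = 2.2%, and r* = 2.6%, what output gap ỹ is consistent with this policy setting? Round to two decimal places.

-0.04%

1 ỹ = 6.86 − 2.6 − 3.6 − 0.5 × (3.6 − 2.2) = -0.04
ỹ = -0.04 / 1 = -0.04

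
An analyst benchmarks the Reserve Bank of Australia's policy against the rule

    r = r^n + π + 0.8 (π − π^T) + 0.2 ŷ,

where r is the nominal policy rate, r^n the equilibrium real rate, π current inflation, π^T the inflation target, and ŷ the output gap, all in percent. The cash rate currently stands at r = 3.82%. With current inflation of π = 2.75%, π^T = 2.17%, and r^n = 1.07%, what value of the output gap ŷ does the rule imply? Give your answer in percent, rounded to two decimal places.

0.2 ŷ = 3.82 − 1.07 − 2.75 − 0.8 × (2.75 − 2.17) = -0.464
ŷ = -0.464 / 0.2 = -2.32

-2.32%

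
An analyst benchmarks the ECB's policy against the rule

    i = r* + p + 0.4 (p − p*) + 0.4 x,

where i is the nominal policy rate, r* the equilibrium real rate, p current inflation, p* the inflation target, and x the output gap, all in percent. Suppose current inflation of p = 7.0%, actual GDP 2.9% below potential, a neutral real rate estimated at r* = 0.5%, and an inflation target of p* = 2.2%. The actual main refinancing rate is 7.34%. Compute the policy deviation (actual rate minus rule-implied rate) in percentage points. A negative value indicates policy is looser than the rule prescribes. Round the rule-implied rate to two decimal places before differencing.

-0.92 pp

Output 2.9% below potential → x = -2.9.
i = 0.5 + 7.0 + 0.4 × (7.0 − 2.2) + 0.4 × (-2.9)
   = 0.5 + 7 + 1.92 − 1.16 = 8.26
Deviation = 7.34 − 8.26 = -0.92 pp.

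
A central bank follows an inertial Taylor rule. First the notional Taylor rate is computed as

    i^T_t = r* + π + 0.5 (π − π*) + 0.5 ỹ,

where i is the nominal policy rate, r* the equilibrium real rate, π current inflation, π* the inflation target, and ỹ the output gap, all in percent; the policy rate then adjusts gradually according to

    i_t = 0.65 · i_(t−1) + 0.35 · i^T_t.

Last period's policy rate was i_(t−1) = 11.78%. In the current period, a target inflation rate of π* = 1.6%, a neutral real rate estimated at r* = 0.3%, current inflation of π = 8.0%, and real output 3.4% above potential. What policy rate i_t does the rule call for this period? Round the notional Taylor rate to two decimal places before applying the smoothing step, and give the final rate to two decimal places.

12.28%

Output 3.4% above potential → ỹ = 3.4.
i^T_t = 0.3 + 8.0 + 0.5 × (8.0 − 1.6) + 0.5 × 3.4
   = 0.3 + 8 + 3.2 + 1.7 = 13.20
i_t = 0.65 × 11.78 + 0.35 × 13.20 = 7.657 + 4.62 = 12.28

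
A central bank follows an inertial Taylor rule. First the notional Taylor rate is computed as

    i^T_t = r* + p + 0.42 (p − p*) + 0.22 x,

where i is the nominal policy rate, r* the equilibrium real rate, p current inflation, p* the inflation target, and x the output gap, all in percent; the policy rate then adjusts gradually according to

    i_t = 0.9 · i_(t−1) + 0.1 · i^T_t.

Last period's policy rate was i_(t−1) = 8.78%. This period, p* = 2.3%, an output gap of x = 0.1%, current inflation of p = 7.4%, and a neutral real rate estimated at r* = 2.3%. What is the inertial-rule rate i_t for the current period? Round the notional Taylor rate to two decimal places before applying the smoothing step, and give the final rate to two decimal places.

i^T_t = 2.3 + 7.4 + 0.42 × (7.4 − 2.3) + 0.22 × 0.1
   = 2.3 + 7.4 + 2.142 + 0.022 = 11.86
i_t = 0.9 × 8.78 + 0.1 × 11.86 = 7.902 + 1.186 = 9.09

9.09%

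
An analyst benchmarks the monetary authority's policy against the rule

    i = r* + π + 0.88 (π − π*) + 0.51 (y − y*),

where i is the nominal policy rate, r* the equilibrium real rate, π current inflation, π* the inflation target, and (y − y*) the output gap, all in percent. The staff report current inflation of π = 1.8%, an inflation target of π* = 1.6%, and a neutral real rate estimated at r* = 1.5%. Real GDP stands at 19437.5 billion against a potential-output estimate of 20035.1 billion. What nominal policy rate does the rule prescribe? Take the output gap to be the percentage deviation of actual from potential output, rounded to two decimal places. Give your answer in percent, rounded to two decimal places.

Output gap = 100 × (19437.5 − 20035.1) / 20035.1 = -2.98%.
i = 1.50 + 1.80 + 0.88 × (1.80 − 1.60) + 0.51 × (-2.98)
   = 1.50 + 1.8 + 0.176 − 1.5198 = 1.96

1.96%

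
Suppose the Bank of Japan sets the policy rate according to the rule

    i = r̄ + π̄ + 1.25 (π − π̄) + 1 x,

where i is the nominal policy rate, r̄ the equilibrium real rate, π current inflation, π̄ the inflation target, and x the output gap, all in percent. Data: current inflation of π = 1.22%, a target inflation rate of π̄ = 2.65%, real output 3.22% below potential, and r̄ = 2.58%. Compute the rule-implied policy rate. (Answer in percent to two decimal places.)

Output 3.22% below potential → x = -3.22.
i = 2.58 + 2.65 + 1.25 × (1.22 − 2.65) + 1 × (-3.22)
   = 2.58 + 2.65 − 1.7875 − 3.22 = 0.22

0.22%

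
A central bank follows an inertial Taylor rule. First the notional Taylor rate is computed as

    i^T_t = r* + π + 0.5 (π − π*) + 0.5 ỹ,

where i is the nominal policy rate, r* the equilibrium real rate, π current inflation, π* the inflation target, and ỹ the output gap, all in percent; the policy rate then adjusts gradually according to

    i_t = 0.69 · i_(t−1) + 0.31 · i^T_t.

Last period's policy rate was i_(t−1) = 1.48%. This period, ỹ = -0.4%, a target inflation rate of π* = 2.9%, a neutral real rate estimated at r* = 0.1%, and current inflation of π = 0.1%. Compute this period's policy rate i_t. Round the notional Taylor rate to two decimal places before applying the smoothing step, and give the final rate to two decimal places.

0.59%

i^T_t = 0.1 + 0.1 + 0.5 × (0.1 − 2.9) + 0.5 × (-0.4)
   = 0.1 + 0.1 − 1.4 − 0.2 = -1.40
i_t = 0.69 × 1.48 + 0.31 × (-1.40) = 1.0212 − 0.434 = 0.59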